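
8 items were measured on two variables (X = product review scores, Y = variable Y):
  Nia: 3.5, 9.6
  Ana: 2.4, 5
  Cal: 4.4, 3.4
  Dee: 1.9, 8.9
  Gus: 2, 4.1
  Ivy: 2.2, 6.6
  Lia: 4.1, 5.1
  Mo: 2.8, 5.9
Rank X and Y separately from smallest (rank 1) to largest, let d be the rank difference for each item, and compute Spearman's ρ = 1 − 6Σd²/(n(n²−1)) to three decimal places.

-0.286

Ranks of variable 1: 6, 4, 8, 1, 2, 3, 7, 5
Ranks of variable 2: 8, 3, 1, 7, 2, 6, 4, 5
d = r₁ − r₂: -2, 1, 7, -6, 0, -3, 3, 0
d²: 4, 1, 49, 36, 0, 9, 9, 0; Σd² = 108
ρ = 1 − 6·108/(8·63) = 1 − 648/504 = -0.286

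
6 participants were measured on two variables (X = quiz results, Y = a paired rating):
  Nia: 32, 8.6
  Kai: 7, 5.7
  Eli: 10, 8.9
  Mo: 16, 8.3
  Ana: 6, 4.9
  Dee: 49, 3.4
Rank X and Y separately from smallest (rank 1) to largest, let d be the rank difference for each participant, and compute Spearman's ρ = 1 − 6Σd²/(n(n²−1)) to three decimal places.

Ranks of variable 1: 5, 2, 3, 4, 1, 6
Ranks of variable 2: 5, 3, 6, 4, 2, 1
d = r₁ − r₂: 0, -1, -3, 0, -1, 5
d²: 0, 1, 9, 0, 1, 25; Σd² = 36
ρ = 1 − 6·36/(6·35) = 1 − 216/210 = -0.029

-0.029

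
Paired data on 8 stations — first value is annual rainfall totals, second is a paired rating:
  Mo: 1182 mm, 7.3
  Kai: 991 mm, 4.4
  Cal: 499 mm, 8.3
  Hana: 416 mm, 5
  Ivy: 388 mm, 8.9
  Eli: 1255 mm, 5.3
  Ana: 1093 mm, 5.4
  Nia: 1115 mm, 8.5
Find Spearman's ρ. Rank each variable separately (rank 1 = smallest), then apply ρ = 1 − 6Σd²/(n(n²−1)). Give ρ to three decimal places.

Ranks of variable 1: 7, 4, 3, 2, 1, 8, 5, 6
Ranks of variable 2: 5, 1, 6, 2, 8, 3, 4, 7
d = r₁ − r₂: 2, 3, -3, 0, -7, 5, 1, -1
d²: 4, 9, 9, 0, 49, 25, 1, 1; Σd² = 98
ρ = 1 − 6·98/(8·63) = 1 − 588/504 = -0.167

-0.167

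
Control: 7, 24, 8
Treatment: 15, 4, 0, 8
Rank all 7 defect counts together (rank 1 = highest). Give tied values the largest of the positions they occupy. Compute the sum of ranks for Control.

10

Sorted (descending): 24, 15, 8, 8, 7, 4, 0
The 2 values of 8 occupy positions 3–4 → each gets rank 4.
Control values → pooled ranks: 7→5, 24→1, 8→4
Rank sum = 5 + 1 + 4 = 10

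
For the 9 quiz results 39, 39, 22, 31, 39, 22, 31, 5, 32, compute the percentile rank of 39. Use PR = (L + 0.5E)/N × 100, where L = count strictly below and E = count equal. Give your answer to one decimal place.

83.3

N = 9.
Strictly below 39: 6. Equal to 39: 3.
PR = (6 + 0.5·3)/9 × 100 = 83.3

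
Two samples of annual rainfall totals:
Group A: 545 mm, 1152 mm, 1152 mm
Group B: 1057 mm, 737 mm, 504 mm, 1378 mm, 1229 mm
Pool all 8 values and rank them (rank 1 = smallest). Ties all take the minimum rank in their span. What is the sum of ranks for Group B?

Sorted (ascending): 504, 545, 737, 1057, 1152, 1152, 1229, 1378
The 2 values of 1152 occupy positions 5–6 → each gets rank 5.
Group B values → pooled ranks: 1057→4, 737→3, 504→1, 1378→8, 1229→7
Rank sum = 4 + 3 + 1 + 8 + 7 = 23

23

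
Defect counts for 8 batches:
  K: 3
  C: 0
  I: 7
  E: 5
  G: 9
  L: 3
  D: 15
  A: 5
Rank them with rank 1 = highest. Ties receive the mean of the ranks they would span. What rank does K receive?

6.5

Sorted (descending): 15, 9, 7, 5, 5, 3, 3, 0
The 2 values of 5 occupy positions 4–5 → average rank (4+5)/2 = 4.5.
The 2 values of 3 occupy positions 6–7 → average rank (6+7)/2 = 6.5.
K has value 3 → rank 6.5.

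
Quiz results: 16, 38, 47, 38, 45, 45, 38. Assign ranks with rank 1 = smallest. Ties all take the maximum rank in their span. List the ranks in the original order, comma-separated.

Sorted (ascending): 16, 38, 38, 38, 45, 45, 47
The 3 values of 38 occupy positions 2–4 → each gets rank 4.
The 2 values of 45 occupy positions 5–6 → each gets rank 6.

1, 4, 7, 4, 6, 6, 4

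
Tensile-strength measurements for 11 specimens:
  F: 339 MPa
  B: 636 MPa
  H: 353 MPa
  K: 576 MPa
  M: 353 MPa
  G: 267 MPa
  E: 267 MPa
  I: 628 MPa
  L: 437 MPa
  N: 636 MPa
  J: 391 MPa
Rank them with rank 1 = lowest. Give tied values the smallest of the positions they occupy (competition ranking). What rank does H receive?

4

Sorted (ascending): 267, 267, 339, 353, 353, 391, 437, 576, 628, 636, 636
The 2 values of 267 occupy positions 1–2 → each gets rank 1.
The 2 values of 353 occupy positions 4–5 → each gets rank 4.
The 2 values of 636 occupy positions 10–11 → each gets rank 10.
H has value 353 MPa → rank 4.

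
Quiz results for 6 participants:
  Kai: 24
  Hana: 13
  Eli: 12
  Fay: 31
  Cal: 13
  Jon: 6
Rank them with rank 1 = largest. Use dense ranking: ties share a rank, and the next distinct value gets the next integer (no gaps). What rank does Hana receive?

Sorted (descending): 31, 24, 13, 13, 12, 6
The 2 values of 13 share dense rank 3.
Remaining distinct values take the next consecutive integers.
Hana has value 13 → rank 3.

3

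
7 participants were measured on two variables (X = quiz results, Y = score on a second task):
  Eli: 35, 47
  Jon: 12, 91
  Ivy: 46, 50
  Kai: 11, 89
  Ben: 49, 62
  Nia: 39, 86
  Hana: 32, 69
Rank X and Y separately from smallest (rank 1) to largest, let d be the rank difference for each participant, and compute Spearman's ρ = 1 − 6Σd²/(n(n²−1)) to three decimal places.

Ranks of variable 1: 4, 2, 6, 1, 7, 5, 3
Ranks of variable 2: 1, 7, 2, 6, 3, 5, 4
d = r₁ − r₂: 3, -5, 4, -5, 4, 0, -1
d²: 9, 25, 16, 25, 16, 0, 1; Σd² = 92
ρ = 1 − 6·92/(7·48) = 1 − 552/336 = -0.643

-0.643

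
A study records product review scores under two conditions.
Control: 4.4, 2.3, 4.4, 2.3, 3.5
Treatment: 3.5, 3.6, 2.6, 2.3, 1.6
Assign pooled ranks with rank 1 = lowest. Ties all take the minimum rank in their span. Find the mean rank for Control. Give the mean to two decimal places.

5.60

Sorted (ascending): 1.6, 2.3, 2.3, 2.3, 2.6, 3.5, 3.5, 3.6, 4.4, 4.4
The 3 values of 2.3 occupy positions 2–4 → each gets rank 2.
The 2 values of 3.5 occupy positions 6–7 → each gets rank 6.
The 2 values of 4.4 occupy positions 9–10 → each gets rank 9.
Control values → pooled ranks: 4.4→9, 2.3→2, 4.4→9, 2.3→2, 3.5→6
Mean rank = (9 + 2 + 9 + 2 + 6) / 5 = 5.60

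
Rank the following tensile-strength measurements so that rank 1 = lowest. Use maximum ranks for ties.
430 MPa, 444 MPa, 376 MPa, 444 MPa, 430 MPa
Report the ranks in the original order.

3, 5, 1, 5, 3

Sorted (ascending): 376, 430, 430, 444, 444
The 2 values of 430 occupy positions 2–3 → each gets rank 3.
The 2 values of 444 occupy positions 4–5 → each gets rank 5.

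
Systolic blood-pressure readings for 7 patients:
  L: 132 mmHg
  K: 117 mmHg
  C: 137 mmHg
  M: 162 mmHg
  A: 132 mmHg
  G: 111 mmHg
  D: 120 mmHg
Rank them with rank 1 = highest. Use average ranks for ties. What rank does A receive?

Sorted (descending): 162, 137, 132, 132, 120, 117, 111
The 2 values of 132 occupy positions 3–4 → average rank (3+4)/2 = 3.5.
A has value 132 mmHg → rank 3.5.

3.5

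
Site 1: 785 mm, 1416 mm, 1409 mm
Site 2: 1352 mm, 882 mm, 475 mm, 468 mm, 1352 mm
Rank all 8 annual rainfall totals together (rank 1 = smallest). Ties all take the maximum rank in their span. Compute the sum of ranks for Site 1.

18

Sorted (ascending): 468, 475, 785, 882, 1352, 1352, 1409, 1416
The 2 values of 1352 occupy positions 5–6 → each gets rank 6.
Site 1 values → pooled ranks: 785→3, 1416→8, 1409→7
Rank sum = 3 + 8 + 7 = 18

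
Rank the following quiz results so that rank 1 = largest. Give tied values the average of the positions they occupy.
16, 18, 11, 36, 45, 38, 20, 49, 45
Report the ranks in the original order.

Sorted (descending): 49, 45, 45, 38, 36, 20, 18, 16, 11
The 2 values of 45 occupy positions 2–3 → average rank (2+3)/2 = 2.5.

8, 7, 9, 5, 2.5, 4, 6, 1, 2.5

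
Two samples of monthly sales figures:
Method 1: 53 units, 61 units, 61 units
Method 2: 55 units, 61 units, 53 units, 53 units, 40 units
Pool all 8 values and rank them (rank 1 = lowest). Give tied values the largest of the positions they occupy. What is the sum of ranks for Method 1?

Sorted (ascending): 40, 53, 53, 53, 55, 61, 61, 61
The 3 values of 53 occupy positions 2–4 → each gets rank 4.
The 3 values of 61 occupy positions 6–8 → each gets rank 8.
Method 1 values → pooled ranks: 53→4, 61→8, 61→8
Rank sum = 4 + 8 + 8 = 20

20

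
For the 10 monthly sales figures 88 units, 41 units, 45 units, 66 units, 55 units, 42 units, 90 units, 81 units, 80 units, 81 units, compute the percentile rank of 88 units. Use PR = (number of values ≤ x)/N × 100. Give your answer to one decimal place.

N = 10.
Strictly below 88: 8. Equal to 88: 1.
PR = 9/10 × 100 = 90.0

90.0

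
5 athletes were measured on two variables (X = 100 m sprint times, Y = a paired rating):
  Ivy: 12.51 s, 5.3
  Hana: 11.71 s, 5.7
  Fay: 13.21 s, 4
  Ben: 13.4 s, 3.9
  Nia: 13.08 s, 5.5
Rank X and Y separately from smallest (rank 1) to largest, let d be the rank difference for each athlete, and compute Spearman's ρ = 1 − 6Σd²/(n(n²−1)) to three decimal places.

-0.900

Ranks of variable 1: 2, 1, 4, 5, 3
Ranks of variable 2: 3, 5, 2, 1, 4
d = r₁ − r₂: -1, -4, 2, 4, -1
d²: 1, 16, 4, 16, 1; Σd² = 38
ρ = 1 − 6·38/(5·24) = 1 − 228/120 = -0.900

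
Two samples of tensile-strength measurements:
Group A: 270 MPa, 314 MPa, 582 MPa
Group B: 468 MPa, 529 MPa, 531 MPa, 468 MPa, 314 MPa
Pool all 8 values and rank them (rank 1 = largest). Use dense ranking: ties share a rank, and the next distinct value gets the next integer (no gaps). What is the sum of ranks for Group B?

Sorted (descending): 582, 531, 529, 468, 468, 314, 314, 270
The 2 values of 468 share dense rank 4.
The 2 values of 314 share dense rank 5.
Remaining distinct values take the next consecutive integers.
Group B values → pooled ranks: 468→4, 529→3, 531→2, 468→4, 314→5
Rank sum = 4 + 3 + 2 + 4 + 5 = 18

18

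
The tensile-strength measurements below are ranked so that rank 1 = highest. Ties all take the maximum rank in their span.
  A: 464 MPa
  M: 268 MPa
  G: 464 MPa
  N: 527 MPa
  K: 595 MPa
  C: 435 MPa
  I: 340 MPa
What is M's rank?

7

Sorted (descending): 595, 527, 464, 464, 435, 340, 268
The 2 values of 464 occupy positions 3–4 → each gets rank 4.
M has value 268 MPa → rank 7.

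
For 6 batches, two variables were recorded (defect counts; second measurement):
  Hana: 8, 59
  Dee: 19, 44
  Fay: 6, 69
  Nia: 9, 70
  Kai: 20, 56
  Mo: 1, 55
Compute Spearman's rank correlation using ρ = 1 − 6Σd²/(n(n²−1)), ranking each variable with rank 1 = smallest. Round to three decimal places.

Ranks of variable 1: 3, 5, 2, 4, 6, 1
Ranks of variable 2: 4, 1, 5, 6, 3, 2
d = r₁ − r₂: -1, 4, -3, -2, 3, -1
d²: 1, 16, 9, 4, 9, 1; Σd² = 40
ρ = 1 − 6·40/(6·35) = 1 − 240/210 = -0.143

-0.143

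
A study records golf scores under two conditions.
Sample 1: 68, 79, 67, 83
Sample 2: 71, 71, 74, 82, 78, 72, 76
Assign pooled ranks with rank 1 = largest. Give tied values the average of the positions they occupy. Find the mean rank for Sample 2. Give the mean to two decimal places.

5.86

Sorted (descending): 83, 82, 79, 78, 76, 74, 72, 71, 71, 68, 67
The 2 values of 71 occupy positions 8–9 → average rank (8+9)/2 = 8.5.
Sample 2 values → pooled ranks: 71→8.5, 71→8.5, 74→6, 82→2, 78→4, 72→7, 76→5
Mean rank = (8.5 + 8.5 + 6 + 2 + 4 + 7 + 5) / 7 = 5.86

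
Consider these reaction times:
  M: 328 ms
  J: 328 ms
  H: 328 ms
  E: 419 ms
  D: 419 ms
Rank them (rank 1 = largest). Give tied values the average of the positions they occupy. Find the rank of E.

1.5

Sorted (descending): 419, 419, 328, 328, 328
The 2 values of 419 occupy positions 1–2 → average rank (1+2)/2 = 1.5.
The 3 values of 328 occupy positions 3–5 → average rank 4.
E has value 419 ms → rank 1.5.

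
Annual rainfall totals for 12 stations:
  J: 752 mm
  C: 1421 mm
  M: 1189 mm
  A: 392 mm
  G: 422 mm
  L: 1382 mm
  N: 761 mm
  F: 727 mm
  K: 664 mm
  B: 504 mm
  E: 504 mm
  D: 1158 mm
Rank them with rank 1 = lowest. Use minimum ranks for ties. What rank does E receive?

3

Sorted (ascending): 392, 422, 504, 504, 664, 727, 752, 761, 1158, 1189, 1382, 1421
The 2 values of 504 occupy positions 3–4 → each gets rank 3.
E has value 504 mm → rank 3.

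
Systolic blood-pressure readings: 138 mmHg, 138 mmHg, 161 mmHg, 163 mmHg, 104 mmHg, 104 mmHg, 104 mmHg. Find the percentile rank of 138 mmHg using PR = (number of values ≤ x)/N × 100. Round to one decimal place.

71.4

N = 7.
Strictly below 138: 3. Equal to 138: 2.
PR = 5/7 × 100 = 71.4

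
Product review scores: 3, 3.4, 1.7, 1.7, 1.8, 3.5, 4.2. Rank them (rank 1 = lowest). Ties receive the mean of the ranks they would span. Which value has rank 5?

3.4

Sorted (ascending): 1.7, 1.7, 1.8, 3, 3.4, 3.5, 4.2
The 2 values of 1.7 occupy positions 1–2 → average rank (1+2)/2 = 1.5.
Rank 5 → value 3.4.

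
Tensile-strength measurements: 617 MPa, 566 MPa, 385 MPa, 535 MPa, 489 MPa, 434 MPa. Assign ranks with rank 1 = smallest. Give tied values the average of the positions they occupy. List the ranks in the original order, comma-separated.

Sorted (ascending): 385, 434, 489, 535, 566, 617
No ties — each value takes its position as its rank.

6, 5, 1, 4, 3, 2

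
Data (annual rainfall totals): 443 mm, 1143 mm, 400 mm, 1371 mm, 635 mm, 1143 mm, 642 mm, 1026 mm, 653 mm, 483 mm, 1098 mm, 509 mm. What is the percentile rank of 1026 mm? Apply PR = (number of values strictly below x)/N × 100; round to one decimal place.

N = 12.
Strictly below 1026: 7. Equal to 1026: 1.
PR = 7/12 × 100 = 58.3

58.3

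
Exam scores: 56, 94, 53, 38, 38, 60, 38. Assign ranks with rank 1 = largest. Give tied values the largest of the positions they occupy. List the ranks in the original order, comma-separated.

Sorted (descending): 94, 60, 56, 53, 38, 38, 38
The 3 values of 38 occupy positions 5–7 → each gets rank 7.

3, 1, 4, 7, 7, 2, 7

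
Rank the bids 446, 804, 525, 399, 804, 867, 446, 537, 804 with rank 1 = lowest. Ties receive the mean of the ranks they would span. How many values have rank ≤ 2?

Sorted (ascending): 399, 446, 446, 525, 537, 804, 804, 804, 867
The 2 values of 446 occupy positions 2–3 → average rank (2+3)/2 = 2.5.
The 3 values of 804 occupy positions 6–8 → average rank 7.
Ranks ≤ 2: {1} → 1 value.

1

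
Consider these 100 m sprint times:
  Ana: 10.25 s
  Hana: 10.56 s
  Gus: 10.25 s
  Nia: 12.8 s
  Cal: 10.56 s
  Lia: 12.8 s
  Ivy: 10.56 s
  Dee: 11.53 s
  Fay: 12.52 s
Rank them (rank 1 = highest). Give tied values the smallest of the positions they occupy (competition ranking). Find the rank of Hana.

5

Sorted (descending): 12.8, 12.8, 12.52, 11.53, 10.56, 10.56, 10.56, 10.25, 10.25
The 2 values of 12.8 occupy positions 1–2 → each gets rank 1.
The 3 values of 10.56 occupy positions 5–7 → each gets rank 5.
The 2 values of 10.25 occupy positions 8–9 → each gets rank 8.
Hana has value 10.56 s → rank 5.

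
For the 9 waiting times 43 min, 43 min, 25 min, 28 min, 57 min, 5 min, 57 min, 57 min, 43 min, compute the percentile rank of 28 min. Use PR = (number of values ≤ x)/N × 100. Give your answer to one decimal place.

N = 9.
Strictly below 28: 2. Equal to 28: 1.
PR = 3/9 × 100 = 33.3

33.3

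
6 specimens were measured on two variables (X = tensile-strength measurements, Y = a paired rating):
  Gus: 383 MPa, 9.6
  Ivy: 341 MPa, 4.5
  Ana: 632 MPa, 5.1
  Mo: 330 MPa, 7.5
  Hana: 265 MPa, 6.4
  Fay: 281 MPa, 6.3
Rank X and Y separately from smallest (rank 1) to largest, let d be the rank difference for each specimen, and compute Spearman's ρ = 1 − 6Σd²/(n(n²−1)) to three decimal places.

Ranks of variable 1: 5, 4, 6, 3, 1, 2
Ranks of variable 2: 6, 1, 2, 5, 4, 3
d = r₁ − r₂: -1, 3, 4, -2, -3, -1
d²: 1, 9, 16, 4, 9, 1; Σd² = 40
ρ = 1 − 6·40/(6·35) = 1 − 240/210 = -0.143

-0.143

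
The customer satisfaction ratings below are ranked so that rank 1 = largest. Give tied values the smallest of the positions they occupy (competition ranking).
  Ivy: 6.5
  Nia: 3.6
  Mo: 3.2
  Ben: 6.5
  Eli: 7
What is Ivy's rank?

2

Sorted (descending): 7, 6.5, 6.5, 3.6, 3.2
The 2 values of 6.5 occupy positions 2–3 → each gets rank 2.
Ivy has value 6.5 → rank 2.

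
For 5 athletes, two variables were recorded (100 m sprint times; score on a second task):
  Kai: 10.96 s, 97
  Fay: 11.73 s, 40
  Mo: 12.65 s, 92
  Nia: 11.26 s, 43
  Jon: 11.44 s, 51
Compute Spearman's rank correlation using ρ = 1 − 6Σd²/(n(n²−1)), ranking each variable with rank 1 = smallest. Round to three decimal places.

Ranks of variable 1: 1, 4, 5, 2, 3
Ranks of variable 2: 5, 1, 4, 2, 3
d = r₁ − r₂: -4, 3, 1, 0, 0
d²: 16, 9, 1, 0, 0; Σd² = 26
ρ = 1 − 6·26/(5·24) = 1 − 156/120 = -0.300

-0.300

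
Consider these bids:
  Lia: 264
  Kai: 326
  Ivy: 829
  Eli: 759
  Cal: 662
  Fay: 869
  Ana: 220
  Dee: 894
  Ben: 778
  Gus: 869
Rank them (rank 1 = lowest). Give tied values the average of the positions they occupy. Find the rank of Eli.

Sorted (ascending): 220, 264, 326, 662, 759, 778, 829, 869, 869, 894
The 2 values of 869 occupy positions 8–9 → average rank (8+9)/2 = 8.5.
Eli has value 759 → rank 5.

5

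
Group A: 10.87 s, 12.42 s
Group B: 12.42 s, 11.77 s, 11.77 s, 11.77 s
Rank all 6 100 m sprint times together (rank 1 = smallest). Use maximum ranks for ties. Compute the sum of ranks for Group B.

18

Sorted (ascending): 10.87, 11.77, 11.77, 11.77, 12.42, 12.42
The 3 values of 11.77 occupy positions 2–4 → each gets rank 4.
The 2 values of 12.42 occupy positions 5–6 → each gets rank 6.
Group B values → pooled ranks: 12.42→6, 11.77→4, 11.77→4, 11.77→4
Rank sum = 6 + 4 + 4 + 4 = 18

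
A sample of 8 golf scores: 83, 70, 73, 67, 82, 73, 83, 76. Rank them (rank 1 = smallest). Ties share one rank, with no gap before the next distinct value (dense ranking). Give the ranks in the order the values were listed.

6, 2, 3, 1, 5, 3, 6, 4

Sorted (ascending): 67, 70, 73, 73, 76, 82, 83, 83
The 2 values of 73 share dense rank 3.
The 2 values of 83 share dense rank 6.
Remaining distinct values take the next consecutive integers.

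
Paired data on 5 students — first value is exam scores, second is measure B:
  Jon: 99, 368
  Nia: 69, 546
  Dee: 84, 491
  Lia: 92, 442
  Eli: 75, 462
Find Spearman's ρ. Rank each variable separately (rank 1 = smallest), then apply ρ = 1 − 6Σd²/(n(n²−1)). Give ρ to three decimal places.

Ranks of variable 1: 5, 1, 3, 4, 2
Ranks of variable 2: 1, 5, 4, 2, 3
d = r₁ − r₂: 4, -4, -1, 2, -1
d²: 16, 16, 1, 4, 1; Σd² = 38
ρ = 1 − 6·38/(5·24) = 1 − 228/120 = -0.900

-0.900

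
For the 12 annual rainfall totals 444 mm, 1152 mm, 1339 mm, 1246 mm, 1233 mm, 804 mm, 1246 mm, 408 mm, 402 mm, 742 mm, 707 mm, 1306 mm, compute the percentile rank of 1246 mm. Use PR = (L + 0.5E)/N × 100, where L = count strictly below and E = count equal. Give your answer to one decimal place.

75.0

N = 12.
Strictly below 1246: 8. Equal to 1246: 2.
PR = (8 + 0.5·2)/12 × 100 = 75.0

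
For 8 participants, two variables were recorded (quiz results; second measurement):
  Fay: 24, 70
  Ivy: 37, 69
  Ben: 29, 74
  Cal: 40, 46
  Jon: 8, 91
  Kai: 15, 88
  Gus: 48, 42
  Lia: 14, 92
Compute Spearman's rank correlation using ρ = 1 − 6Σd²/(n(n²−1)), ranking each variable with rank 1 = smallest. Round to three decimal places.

-0.952

Ranks of variable 1: 4, 6, 5, 7, 1, 3, 8, 2
Ranks of variable 2: 4, 3, 5, 2, 7, 6, 1, 8
d = r₁ − r₂: 0, 3, 0, 5, -6, -3, 7, -6
d²: 0, 9, 0, 25, 36, 9, 49, 36; Σd² = 164
ρ = 1 − 6·164/(8·63) = 1 − 984/504 = -0.952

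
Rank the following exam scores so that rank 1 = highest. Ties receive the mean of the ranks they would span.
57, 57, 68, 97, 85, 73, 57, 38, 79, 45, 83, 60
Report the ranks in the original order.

9, 9, 6, 1, 2, 5, 9, 12, 4, 11, 3, 7

Sorted (descending): 97, 85, 83, 79, 73, 68, 60, 57, 57, 57, 45, 38
The 3 values of 57 occupy positions 8–10 → average rank 9.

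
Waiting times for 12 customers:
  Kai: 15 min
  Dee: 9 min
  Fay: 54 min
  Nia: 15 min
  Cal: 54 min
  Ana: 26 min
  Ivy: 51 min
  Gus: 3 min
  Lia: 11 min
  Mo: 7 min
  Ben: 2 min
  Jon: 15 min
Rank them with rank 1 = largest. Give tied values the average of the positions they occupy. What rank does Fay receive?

Sorted (descending): 54, 54, 51, 26, 15, 15, 15, 11, 9, 7, 3, 2
The 2 values of 54 occupy positions 1–2 → average rank (1+2)/2 = 1.5.
The 3 values of 15 occupy positions 5–7 → average rank 6.
Fay has value 54 min → rank 1.5.

1.5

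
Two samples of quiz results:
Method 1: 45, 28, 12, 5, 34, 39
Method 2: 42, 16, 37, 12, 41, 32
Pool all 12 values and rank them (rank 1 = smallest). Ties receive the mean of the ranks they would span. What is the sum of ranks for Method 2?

Sorted (ascending): 5, 12, 12, 16, 28, 32, 34, 37, 39, 41, 42, 45
The 2 values of 12 occupy positions 2–3 → average rank (2+3)/2 = 2.5.
Method 2 values → pooled ranks: 42→11, 16→4, 37→8, 12→2.5, 41→10, 32→6
Rank sum = 11 + 4 + 8 + 2.5 + 10 + 6 = 41.5

41.5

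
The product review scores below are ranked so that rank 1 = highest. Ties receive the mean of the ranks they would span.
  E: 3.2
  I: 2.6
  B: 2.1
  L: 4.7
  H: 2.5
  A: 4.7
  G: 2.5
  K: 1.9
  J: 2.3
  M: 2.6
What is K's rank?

10

Sorted (descending): 4.7, 4.7, 3.2, 2.6, 2.6, 2.5, 2.5, 2.3, 2.1, 1.9
The 2 values of 4.7 occupy positions 1–2 → average rank (1+2)/2 = 1.5.
The 2 values of 2.6 occupy positions 4–5 → average rank (4+5)/2 = 4.5.
The 2 values of 2.5 occupy positions 6–7 → average rank (6+7)/2 = 6.5.
K has value 1.9 → rank 10.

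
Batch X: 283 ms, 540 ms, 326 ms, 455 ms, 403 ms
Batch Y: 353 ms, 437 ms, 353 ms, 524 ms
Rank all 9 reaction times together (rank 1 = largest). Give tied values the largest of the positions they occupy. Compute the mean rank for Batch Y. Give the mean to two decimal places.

Sorted (descending): 540, 524, 455, 437, 403, 353, 353, 326, 283
The 2 values of 353 occupy positions 6–7 → each gets rank 7.
Batch Y values → pooled ranks: 353→7, 437→4, 353→7, 524→2
Mean rank = (7 + 4 + 7 + 2) / 4 = 5.00

5.00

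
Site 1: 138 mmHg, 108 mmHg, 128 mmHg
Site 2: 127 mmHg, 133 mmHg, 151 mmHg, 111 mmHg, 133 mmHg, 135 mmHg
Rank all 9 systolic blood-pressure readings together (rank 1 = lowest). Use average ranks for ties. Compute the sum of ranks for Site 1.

13

Sorted (ascending): 108, 111, 127, 128, 133, 133, 135, 138, 151
The 2 values of 133 occupy positions 5–6 → average rank (5+6)/2 = 5.5.
Site 1 values → pooled ranks: 138→8, 108→1, 128→4
Rank sum = 8 + 1 + 4 = 13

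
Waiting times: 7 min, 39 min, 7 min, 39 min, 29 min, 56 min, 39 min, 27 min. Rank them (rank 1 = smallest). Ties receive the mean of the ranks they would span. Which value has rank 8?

Sorted (ascending): 7, 7, 27, 29, 39, 39, 39, 56
The 2 values of 7 occupy positions 1–2 → average rank (1+2)/2 = 1.5.
The 3 values of 39 occupy positions 5–7 → average rank 6.
Rank 8 → value 56.

56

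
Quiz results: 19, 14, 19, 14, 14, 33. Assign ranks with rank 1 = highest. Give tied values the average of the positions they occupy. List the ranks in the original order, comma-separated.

2.5, 5, 2.5, 5, 5, 1

Sorted (descending): 33, 19, 19, 14, 14, 14
The 2 values of 19 occupy positions 2–3 → average rank (2+3)/2 = 2.5.
The 3 values of 14 occupy positions 4–6 → average rank 5.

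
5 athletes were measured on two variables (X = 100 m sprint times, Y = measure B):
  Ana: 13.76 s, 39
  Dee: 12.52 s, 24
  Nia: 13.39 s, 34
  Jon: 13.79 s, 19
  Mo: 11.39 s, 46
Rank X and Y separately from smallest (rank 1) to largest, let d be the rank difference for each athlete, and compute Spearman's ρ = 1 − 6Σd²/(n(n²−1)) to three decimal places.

-0.600

Ranks of variable 1: 4, 2, 3, 5, 1
Ranks of variable 2: 4, 2, 3, 1, 5
d = r₁ − r₂: 0, 0, 0, 4, -4
d²: 0, 0, 0, 16, 16; Σd² = 32
ρ = 1 − 6·32/(5·24) = 1 − 192/120 = -0.600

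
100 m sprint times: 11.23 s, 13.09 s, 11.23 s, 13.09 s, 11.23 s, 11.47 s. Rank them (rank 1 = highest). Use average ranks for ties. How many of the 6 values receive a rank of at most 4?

Sorted (descending): 13.09, 13.09, 11.47, 11.23, 11.23, 11.23
The 2 values of 13.09 occupy positions 1–2 → average rank (1+2)/2 = 1.5.
The 3 values of 11.23 occupy positions 4–6 → average rank 5.
Ranks ≤ 4: {1.5, 1.5, 3} → 3 values.

3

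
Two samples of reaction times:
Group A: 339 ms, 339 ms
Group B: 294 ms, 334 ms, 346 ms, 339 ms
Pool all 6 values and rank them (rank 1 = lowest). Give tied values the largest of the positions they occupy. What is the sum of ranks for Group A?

Sorted (ascending): 294, 334, 339, 339, 339, 346
The 3 values of 339 occupy positions 3–5 → each gets rank 5.
Group A values → pooled ranks: 339→5, 339→5
Rank sum = 5 + 5 = 10

10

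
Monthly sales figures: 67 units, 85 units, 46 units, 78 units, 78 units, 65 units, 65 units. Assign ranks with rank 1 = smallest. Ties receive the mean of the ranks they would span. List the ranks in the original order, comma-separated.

Sorted (ascending): 46, 65, 65, 67, 78, 78, 85
The 2 values of 65 occupy positions 2–3 → average rank (2+3)/2 = 2.5.
The 2 values of 78 occupy positions 5–6 → average rank (5+6)/2 = 5.5.

4, 7, 1, 5.5, 5.5, 2.5, 2.5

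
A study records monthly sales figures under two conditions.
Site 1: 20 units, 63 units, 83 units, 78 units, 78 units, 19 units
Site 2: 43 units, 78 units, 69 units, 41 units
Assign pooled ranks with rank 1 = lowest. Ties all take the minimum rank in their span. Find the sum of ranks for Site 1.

Sorted (ascending): 19, 20, 41, 43, 63, 69, 78, 78, 78, 83
The 3 values of 78 occupy positions 7–9 → each gets rank 7.
Site 1 values → pooled ranks: 20→2, 63→5, 83→10, 78→7, 78→7, 19→1
Rank sum = 2 + 5 + 10 + 7 + 7 + 1 = 32

32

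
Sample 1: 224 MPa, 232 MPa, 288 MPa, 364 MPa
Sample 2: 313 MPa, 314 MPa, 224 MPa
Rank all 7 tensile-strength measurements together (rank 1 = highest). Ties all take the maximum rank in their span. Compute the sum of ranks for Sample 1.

Sorted (descending): 364, 314, 313, 288, 232, 224, 224
The 2 values of 224 occupy positions 6–7 → each gets rank 7.
Sample 1 values → pooled ranks: 224→7, 232→5, 288→4, 364→1
Rank sum = 7 + 5 + 4 + 1 = 17

17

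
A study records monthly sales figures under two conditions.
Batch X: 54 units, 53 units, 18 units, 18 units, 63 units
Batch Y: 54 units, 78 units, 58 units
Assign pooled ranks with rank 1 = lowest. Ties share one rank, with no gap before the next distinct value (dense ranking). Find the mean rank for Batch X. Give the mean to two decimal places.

2.40

Sorted (ascending): 18, 18, 53, 54, 54, 58, 63, 78
The 2 values of 18 share dense rank 1.
The 2 values of 54 share dense rank 3.
Remaining distinct values take the next consecutive integers.
Batch X values → pooled ranks: 54→3, 53→2, 18→1, 18→1, 63→5
Mean rank = (3 + 2 + 1 + 1 + 5) / 5 = 2.40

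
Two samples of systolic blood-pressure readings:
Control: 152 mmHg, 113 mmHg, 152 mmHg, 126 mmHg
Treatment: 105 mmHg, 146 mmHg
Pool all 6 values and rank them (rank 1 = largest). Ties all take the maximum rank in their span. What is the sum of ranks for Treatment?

Sorted (descending): 152, 152, 146, 126, 113, 105
The 2 values of 152 occupy positions 1–2 → each gets rank 2.
Treatment values → pooled ranks: 105→6, 146→3
Rank sum = 6 + 3 = 9

9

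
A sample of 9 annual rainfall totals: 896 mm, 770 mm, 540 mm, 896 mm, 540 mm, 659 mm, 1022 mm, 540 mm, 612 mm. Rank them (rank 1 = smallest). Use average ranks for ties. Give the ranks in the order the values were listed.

Sorted (ascending): 540, 540, 540, 612, 659, 770, 896, 896, 1022
The 3 values of 540 occupy positions 1–3 → average rank 2.
The 2 values of 896 occupy positions 7–8 → average rank (7+8)/2 = 7.5.

7.5, 6, 2, 7.5, 2, 5, 9, 2, 4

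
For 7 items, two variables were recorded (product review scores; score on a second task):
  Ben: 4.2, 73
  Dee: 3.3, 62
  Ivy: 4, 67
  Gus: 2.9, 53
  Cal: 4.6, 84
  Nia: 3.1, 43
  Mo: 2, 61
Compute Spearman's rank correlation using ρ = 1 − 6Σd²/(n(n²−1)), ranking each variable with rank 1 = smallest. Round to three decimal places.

0.857

Ranks of variable 1: 6, 4, 5, 2, 7, 3, 1
Ranks of variable 2: 6, 4, 5, 2, 7, 1, 3
d = r₁ − r₂: 0, 0, 0, 0, 0, 2, -2
d²: 0, 0, 0, 0, 0, 4, 4; Σd² = 8
ρ = 1 − 6·8/(7·48) = 1 − 48/336 = 0.857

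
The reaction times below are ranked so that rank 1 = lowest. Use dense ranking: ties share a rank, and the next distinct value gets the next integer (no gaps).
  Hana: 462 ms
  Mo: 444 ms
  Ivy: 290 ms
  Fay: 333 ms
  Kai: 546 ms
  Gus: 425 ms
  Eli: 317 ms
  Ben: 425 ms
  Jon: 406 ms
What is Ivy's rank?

1

Sorted (ascending): 290, 317, 333, 406, 425, 425, 444, 462, 546
The 2 values of 425 share dense rank 5.
Remaining distinct values take the next consecutive integers.
Ivy has value 290 ms → rank 1.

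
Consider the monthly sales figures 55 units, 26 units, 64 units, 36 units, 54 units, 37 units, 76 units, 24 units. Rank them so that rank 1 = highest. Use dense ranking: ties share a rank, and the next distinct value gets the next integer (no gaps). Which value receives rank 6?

36

Sorted (descending): 76, 64, 55, 54, 37, 36, 26, 24
No ties — each value takes its position as its rank.
Rank 6 → value 36.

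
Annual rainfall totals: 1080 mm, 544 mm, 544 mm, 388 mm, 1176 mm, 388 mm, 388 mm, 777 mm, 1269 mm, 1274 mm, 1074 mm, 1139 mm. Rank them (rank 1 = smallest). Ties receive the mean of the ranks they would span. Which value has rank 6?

Sorted (ascending): 388, 388, 388, 544, 544, 777, 1074, 1080, 1139, 1176, 1269, 1274
The 3 values of 388 occupy positions 1–3 → average rank 2.
The 2 values of 544 occupy positions 4–5 → average rank (4+5)/2 = 4.5.
Rank 6 → value 777.

777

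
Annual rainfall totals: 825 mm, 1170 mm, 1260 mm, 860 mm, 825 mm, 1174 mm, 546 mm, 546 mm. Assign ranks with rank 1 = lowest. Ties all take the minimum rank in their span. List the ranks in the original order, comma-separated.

Sorted (ascending): 546, 546, 825, 825, 860, 1170, 1174, 1260
The 2 values of 546 occupy positions 1–2 → each gets rank 1.
The 2 values of 825 occupy positions 3–4 → each gets rank 3.

3, 6, 8, 5, 3, 7, 1, 1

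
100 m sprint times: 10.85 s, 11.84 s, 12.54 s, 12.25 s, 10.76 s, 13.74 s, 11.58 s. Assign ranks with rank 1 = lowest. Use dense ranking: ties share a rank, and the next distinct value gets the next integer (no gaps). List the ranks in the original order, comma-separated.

Sorted (ascending): 10.76, 10.85, 11.58, 11.84, 12.25, 12.54, 13.74
No ties — each value takes its position as its rank.

2, 4, 6, 5, 1, 7, 3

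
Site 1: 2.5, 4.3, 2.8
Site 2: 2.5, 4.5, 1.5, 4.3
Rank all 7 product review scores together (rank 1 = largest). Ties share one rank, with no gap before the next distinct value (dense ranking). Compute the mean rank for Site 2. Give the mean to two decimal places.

3.00

Sorted (descending): 4.5, 4.3, 4.3, 2.8, 2.5, 2.5, 1.5
The 2 values of 4.3 share dense rank 2.
The 2 values of 2.5 share dense rank 4.
Remaining distinct values take the next consecutive integers.
Site 2 values → pooled ranks: 2.5→4, 4.5→1, 1.5→5, 4.3→2
Mean rank = (4 + 1 + 5 + 2) / 4 = 3.00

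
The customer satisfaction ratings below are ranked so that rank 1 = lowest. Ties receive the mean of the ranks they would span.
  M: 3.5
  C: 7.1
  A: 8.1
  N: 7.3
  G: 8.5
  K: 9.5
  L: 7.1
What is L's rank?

2.5

Sorted (ascending): 3.5, 7.1, 7.1, 7.3, 8.1, 8.5, 9.5
The 2 values of 7.1 occupy positions 2–3 → average rank (2+3)/2 = 2.5.
L has value 7.1 → rank 2.5.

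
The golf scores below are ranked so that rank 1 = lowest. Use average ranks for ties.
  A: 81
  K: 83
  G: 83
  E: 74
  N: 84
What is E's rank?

1

Sorted (ascending): 74, 81, 83, 83, 84
The 2 values of 83 occupy positions 3–4 → average rank (3+4)/2 = 3.5.
E has value 74 → rank 1.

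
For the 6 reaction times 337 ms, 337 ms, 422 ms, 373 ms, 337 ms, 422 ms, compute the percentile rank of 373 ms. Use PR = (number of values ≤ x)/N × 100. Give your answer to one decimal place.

66.7

N = 6.
Strictly below 373: 3. Equal to 373: 1.
PR = 4/6 × 100 = 66.7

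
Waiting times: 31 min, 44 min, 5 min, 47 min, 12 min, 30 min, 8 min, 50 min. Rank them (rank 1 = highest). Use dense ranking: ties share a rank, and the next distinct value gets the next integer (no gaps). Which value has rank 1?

Sorted (descending): 50, 47, 44, 31, 30, 12, 8, 5
No ties — each value takes its position as its rank.
Rank 1 → value 50.

50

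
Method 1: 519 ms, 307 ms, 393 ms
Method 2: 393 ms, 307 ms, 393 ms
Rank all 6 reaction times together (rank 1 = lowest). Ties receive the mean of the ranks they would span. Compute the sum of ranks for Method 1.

11.5

Sorted (ascending): 307, 307, 393, 393, 393, 519
The 2 values of 307 occupy positions 1–2 → average rank (1+2)/2 = 1.5.
The 3 values of 393 occupy positions 3–5 → average rank 4.
Method 1 values → pooled ranks: 519→6, 307→1.5, 393→4
Rank sum = 6 + 1.5 + 4 = 11.5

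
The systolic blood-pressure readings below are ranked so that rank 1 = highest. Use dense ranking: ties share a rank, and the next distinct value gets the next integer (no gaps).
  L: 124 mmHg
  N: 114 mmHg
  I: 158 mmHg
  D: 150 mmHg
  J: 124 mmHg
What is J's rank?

3

Sorted (descending): 158, 150, 124, 124, 114
The 2 values of 124 share dense rank 3.
Remaining distinct values take the next consecutive integers.
J has value 124 mmHg → rank 3.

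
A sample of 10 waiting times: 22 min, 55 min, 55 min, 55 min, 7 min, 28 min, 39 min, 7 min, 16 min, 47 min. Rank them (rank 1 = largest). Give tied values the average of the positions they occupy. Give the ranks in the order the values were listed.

7, 2, 2, 2, 9.5, 6, 5, 9.5, 8, 4

Sorted (descending): 55, 55, 55, 47, 39, 28, 22, 16, 7, 7
The 3 values of 55 occupy positions 1–3 → average rank 2.
The 2 values of 7 occupy positions 9–10 → average rank (9+10)/2 = 9.5.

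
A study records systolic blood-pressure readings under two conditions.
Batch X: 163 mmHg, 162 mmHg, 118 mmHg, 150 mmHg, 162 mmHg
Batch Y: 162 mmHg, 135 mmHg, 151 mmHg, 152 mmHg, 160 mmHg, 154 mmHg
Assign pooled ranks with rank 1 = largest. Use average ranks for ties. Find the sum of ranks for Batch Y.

39

Sorted (descending): 163, 162, 162, 162, 160, 154, 152, 151, 150, 135, 118
The 3 values of 162 occupy positions 2–4 → average rank 3.
Batch Y values → pooled ranks: 162→3, 135→10, 151→8, 152→7, 160→5, 154→6
Rank sum = 3 + 10 + 8 + 7 + 5 + 6 = 39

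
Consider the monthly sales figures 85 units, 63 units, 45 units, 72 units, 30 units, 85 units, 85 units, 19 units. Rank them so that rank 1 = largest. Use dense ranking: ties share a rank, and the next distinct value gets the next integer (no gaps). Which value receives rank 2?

Sorted (descending): 85, 85, 85, 72, 63, 45, 30, 19
The 3 values of 85 share dense rank 1.
Remaining distinct values take the next consecutive integers.
Rank 2 → value 72.

72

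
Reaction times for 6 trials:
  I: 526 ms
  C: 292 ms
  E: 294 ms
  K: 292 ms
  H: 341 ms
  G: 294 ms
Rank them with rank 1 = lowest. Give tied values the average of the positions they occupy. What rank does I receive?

6

Sorted (ascending): 292, 292, 294, 294, 341, 526
The 2 values of 292 occupy positions 1–2 → average rank (1+2)/2 = 1.5.
The 2 values of 294 occupy positions 3–4 → average rank (3+4)/2 = 3.5.
I has value 526 ms → rank 6.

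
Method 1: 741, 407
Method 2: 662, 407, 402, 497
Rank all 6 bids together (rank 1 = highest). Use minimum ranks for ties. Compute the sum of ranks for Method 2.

15

Sorted (descending): 741, 662, 497, 407, 407, 402
The 2 values of 407 occupy positions 4–5 → each gets rank 4.
Method 2 values → pooled ranks: 662→2, 407→4, 402→6, 497→3
Rank sum = 2 + 4 + 6 + 3 = 15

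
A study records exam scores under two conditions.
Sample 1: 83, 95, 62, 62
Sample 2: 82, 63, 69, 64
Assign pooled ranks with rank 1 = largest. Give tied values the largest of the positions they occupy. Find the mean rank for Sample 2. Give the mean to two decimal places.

4.50

Sorted (descending): 95, 83, 82, 69, 64, 63, 62, 62
The 2 values of 62 occupy positions 7–8 → each gets rank 8.
Sample 2 values → pooled ranks: 82→3, 63→6, 69→4, 64→5
Mean rank = (3 + 6 + 4 + 5) / 4 = 4.50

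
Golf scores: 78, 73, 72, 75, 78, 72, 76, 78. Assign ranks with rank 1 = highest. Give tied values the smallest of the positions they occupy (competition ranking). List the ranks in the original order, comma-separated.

Sorted (descending): 78, 78, 78, 76, 75, 73, 72, 72
The 3 values of 78 occupy positions 1–3 → each gets rank 1.
The 2 values of 72 occupy positions 7–8 → each gets rank 7.

1, 6, 7, 5, 1, 7, 4, 1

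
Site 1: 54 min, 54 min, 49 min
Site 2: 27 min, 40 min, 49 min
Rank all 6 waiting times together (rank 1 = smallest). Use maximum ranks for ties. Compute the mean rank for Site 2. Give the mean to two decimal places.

2.33

Sorted (ascending): 27, 40, 49, 49, 54, 54
The 2 values of 49 occupy positions 3–4 → each gets rank 4.
The 2 values of 54 occupy positions 5–6 → each gets rank 6.
Site 2 values → pooled ranks: 27→1, 40→2, 49→4
Mean rank = (1 + 2 + 4) / 3 = 2.33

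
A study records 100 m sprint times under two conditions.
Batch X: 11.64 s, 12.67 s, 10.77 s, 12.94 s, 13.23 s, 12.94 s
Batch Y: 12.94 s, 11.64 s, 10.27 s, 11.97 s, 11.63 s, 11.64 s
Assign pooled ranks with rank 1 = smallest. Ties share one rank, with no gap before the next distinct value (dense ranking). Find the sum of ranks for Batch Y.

24

Sorted (ascending): 10.27, 10.77, 11.63, 11.64, 11.64, 11.64, 11.97, 12.67, 12.94, 12.94, 12.94, 13.23
The 3 values of 11.64 share dense rank 4.
The 3 values of 12.94 share dense rank 7.
Remaining distinct values take the next consecutive integers.
Batch Y values → pooled ranks: 12.94→7, 11.64→4, 10.27→1, 11.97→5, 11.63→3, 11.64→4
Rank sum = 7 + 4 + 1 + 5 + 3 + 4 = 24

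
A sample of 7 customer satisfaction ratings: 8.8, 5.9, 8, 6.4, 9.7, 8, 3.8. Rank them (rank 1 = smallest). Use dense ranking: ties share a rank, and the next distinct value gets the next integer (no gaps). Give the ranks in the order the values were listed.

5, 2, 4, 3, 6, 4, 1

Sorted (ascending): 3.8, 5.9, 6.4, 8, 8, 8.8, 9.7
The 2 values of 8 share dense rank 4.
Remaining distinct values take the next consecutive integers.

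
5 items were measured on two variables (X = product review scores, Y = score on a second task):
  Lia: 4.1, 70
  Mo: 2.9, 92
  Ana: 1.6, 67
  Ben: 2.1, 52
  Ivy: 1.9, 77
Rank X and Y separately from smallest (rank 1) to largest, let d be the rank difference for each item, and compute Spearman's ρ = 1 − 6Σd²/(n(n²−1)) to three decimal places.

0.300

Ranks of variable 1: 5, 4, 1, 3, 2
Ranks of variable 2: 3, 5, 2, 1, 4
d = r₁ − r₂: 2, -1, -1, 2, -2
d²: 4, 1, 1, 4, 4; Σd² = 14
ρ = 1 − 6·14/(5·24) = 1 − 84/120 = 0.300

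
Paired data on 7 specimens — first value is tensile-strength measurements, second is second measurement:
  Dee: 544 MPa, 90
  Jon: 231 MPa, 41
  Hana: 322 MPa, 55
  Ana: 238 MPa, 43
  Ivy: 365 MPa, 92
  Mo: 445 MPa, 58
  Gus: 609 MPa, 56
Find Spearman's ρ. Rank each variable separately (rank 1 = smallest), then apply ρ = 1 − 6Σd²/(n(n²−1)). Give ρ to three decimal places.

0.679

Ranks of variable 1: 6, 1, 3, 2, 4, 5, 7
Ranks of variable 2: 6, 1, 3, 2, 7, 5, 4
d = r₁ − r₂: 0, 0, 0, 0, -3, 0, 3
d²: 0, 0, 0, 0, 9, 0, 9; Σd² = 18
ρ = 1 − 6·18/(7·48) = 1 − 108/336 = 0.679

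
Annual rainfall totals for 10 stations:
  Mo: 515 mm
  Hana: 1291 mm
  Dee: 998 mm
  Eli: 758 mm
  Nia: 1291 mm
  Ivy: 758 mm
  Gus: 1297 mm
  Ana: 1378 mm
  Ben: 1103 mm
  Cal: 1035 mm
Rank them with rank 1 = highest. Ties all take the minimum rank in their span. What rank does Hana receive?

Sorted (descending): 1378, 1297, 1291, 1291, 1103, 1035, 998, 758, 758, 515
The 2 values of 1291 occupy positions 3–4 → each gets rank 3.
The 2 values of 758 occupy positions 8–9 → each gets rank 8.
Hana has value 1291 mm → rank 3.

3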